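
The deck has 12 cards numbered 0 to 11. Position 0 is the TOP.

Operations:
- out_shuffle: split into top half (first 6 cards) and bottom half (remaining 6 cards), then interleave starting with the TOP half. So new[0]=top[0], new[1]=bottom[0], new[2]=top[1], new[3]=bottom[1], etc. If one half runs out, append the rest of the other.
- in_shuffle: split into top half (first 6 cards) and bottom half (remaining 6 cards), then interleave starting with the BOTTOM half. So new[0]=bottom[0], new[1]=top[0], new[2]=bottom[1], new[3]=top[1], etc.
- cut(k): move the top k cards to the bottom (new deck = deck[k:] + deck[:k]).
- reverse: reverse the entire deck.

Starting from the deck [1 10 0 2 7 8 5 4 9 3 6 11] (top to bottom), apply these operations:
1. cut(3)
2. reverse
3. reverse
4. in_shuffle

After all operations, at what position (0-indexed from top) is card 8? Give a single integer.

Answer: 5

Derivation:
After op 1 (cut(3)): [2 7 8 5 4 9 3 6 11 1 10 0]
After op 2 (reverse): [0 10 1 11 6 3 9 4 5 8 7 2]
After op 3 (reverse): [2 7 8 5 4 9 3 6 11 1 10 0]
After op 4 (in_shuffle): [3 2 6 7 11 8 1 5 10 4 0 9]
Card 8 is at position 5.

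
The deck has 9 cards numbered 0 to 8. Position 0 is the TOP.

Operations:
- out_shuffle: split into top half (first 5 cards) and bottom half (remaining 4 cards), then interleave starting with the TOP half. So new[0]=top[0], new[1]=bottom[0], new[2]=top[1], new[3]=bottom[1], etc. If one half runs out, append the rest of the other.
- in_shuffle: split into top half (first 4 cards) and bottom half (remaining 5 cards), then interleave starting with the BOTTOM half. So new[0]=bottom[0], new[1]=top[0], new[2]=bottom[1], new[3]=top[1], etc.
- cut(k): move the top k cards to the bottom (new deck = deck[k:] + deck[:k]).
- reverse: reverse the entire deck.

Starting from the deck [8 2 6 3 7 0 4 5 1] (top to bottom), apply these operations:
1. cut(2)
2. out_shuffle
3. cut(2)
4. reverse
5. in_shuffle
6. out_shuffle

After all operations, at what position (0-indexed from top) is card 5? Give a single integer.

Answer: 2

Derivation:
After op 1 (cut(2)): [6 3 7 0 4 5 1 8 2]
After op 2 (out_shuffle): [6 5 3 1 7 8 0 2 4]
After op 3 (cut(2)): [3 1 7 8 0 2 4 6 5]
After op 4 (reverse): [5 6 4 2 0 8 7 1 3]
After op 5 (in_shuffle): [0 5 8 6 7 4 1 2 3]
After op 6 (out_shuffle): [0 4 5 1 8 2 6 3 7]
Card 5 is at position 2.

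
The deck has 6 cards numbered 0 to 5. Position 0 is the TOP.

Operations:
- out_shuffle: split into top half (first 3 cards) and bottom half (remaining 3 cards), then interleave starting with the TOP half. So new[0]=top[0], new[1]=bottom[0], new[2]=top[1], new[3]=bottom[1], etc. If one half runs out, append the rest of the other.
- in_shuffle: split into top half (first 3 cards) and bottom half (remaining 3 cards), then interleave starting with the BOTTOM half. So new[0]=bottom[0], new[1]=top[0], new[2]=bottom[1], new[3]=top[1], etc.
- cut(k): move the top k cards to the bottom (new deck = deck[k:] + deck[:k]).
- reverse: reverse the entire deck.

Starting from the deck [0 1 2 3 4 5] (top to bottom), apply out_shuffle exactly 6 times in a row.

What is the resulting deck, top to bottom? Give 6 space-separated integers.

After op 1 (out_shuffle): [0 3 1 4 2 5]
After op 2 (out_shuffle): [0 4 3 2 1 5]
After op 3 (out_shuffle): [0 2 4 1 3 5]
After op 4 (out_shuffle): [0 1 2 3 4 5]
After op 5 (out_shuffle): [0 3 1 4 2 5]
After op 6 (out_shuffle): [0 4 3 2 1 5]

Answer: 0 4 3 2 1 5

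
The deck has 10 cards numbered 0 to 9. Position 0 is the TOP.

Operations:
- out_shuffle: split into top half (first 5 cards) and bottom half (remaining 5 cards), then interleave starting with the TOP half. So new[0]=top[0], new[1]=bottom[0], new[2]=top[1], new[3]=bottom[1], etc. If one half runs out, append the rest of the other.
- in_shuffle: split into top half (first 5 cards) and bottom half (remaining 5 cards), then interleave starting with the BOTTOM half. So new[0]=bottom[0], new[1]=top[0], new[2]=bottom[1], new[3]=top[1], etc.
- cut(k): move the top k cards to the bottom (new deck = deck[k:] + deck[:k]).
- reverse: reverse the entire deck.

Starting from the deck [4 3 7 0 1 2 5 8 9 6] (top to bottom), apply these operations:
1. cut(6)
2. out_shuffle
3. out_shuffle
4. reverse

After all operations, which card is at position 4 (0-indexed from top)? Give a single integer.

Answer: 1

Derivation:
After op 1 (cut(6)): [5 8 9 6 4 3 7 0 1 2]
After op 2 (out_shuffle): [5 3 8 7 9 0 6 1 4 2]
After op 3 (out_shuffle): [5 0 3 6 8 1 7 4 9 2]
After op 4 (reverse): [2 9 4 7 1 8 6 3 0 5]
Position 4: card 1.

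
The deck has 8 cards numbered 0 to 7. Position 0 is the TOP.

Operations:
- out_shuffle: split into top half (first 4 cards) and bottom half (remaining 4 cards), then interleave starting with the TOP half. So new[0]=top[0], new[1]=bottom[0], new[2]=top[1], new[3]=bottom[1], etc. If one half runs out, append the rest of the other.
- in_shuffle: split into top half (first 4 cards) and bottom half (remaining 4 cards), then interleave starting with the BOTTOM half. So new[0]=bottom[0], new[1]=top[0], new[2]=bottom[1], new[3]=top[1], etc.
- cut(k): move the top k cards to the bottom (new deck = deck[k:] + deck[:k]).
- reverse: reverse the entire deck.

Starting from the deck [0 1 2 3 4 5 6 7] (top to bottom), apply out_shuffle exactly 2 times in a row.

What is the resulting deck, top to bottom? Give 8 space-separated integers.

After op 1 (out_shuffle): [0 4 1 5 2 6 3 7]
After op 2 (out_shuffle): [0 2 4 6 1 3 5 7]

Answer: 0 2 4 6 1 3 5 7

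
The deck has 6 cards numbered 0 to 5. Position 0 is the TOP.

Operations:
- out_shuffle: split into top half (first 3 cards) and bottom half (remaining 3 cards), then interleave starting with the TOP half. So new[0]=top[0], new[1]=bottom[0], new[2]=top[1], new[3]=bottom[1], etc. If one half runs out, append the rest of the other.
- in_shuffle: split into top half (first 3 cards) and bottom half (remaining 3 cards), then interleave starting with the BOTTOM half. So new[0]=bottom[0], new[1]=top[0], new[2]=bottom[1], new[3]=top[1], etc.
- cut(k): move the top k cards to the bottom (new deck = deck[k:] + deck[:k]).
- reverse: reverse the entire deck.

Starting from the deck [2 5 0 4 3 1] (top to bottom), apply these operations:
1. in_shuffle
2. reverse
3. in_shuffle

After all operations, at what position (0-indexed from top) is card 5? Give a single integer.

Answer: 5

Derivation:
After op 1 (in_shuffle): [4 2 3 5 1 0]
After op 2 (reverse): [0 1 5 3 2 4]
After op 3 (in_shuffle): [3 0 2 1 4 5]
Card 5 is at position 5.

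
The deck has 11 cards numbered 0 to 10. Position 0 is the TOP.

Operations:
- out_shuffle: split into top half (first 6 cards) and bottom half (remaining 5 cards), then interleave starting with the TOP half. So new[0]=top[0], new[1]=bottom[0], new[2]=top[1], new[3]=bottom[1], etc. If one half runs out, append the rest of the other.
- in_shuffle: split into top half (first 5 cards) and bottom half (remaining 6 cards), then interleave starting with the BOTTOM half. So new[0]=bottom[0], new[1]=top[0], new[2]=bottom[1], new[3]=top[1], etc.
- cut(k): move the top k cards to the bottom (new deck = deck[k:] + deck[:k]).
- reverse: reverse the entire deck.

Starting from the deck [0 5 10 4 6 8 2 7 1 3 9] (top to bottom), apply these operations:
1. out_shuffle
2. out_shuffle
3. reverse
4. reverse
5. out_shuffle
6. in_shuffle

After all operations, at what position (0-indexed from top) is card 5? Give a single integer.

After op 1 (out_shuffle): [0 2 5 7 10 1 4 3 6 9 8]
After op 2 (out_shuffle): [0 4 2 3 5 6 7 9 10 8 1]
After op 3 (reverse): [1 8 10 9 7 6 5 3 2 4 0]
After op 4 (reverse): [0 4 2 3 5 6 7 9 10 8 1]
After op 5 (out_shuffle): [0 7 4 9 2 10 3 8 5 1 6]
After op 6 (in_shuffle): [10 0 3 7 8 4 5 9 1 2 6]
Card 5 is at position 6.

Answer: 6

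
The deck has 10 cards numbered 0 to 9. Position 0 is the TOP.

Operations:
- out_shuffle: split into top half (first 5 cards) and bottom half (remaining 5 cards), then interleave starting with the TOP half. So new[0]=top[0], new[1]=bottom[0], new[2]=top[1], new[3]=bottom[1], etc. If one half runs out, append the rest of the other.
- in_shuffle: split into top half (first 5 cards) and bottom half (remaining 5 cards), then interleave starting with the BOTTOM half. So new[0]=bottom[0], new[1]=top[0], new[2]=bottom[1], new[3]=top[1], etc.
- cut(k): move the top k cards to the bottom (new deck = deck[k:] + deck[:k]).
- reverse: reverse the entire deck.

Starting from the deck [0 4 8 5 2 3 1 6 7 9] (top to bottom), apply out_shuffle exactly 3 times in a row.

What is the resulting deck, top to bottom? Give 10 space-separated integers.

Answer: 0 7 6 1 3 2 5 8 4 9

Derivation:
After op 1 (out_shuffle): [0 3 4 1 8 6 5 7 2 9]
After op 2 (out_shuffle): [0 6 3 5 4 7 1 2 8 9]
After op 3 (out_shuffle): [0 7 6 1 3 2 5 8 4 9]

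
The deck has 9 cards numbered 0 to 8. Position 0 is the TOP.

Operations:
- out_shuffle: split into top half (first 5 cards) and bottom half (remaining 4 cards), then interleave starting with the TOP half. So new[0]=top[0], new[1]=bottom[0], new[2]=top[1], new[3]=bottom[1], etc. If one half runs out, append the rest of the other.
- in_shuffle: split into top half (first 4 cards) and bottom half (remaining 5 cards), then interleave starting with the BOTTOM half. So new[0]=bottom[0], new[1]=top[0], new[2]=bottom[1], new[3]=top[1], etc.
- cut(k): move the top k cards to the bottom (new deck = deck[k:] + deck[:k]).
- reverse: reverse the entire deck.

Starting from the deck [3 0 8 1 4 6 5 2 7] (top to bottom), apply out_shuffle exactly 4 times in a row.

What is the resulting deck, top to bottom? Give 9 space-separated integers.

Answer: 3 4 7 1 2 8 5 0 6

Derivation:
After op 1 (out_shuffle): [3 6 0 5 8 2 1 7 4]
After op 2 (out_shuffle): [3 2 6 1 0 7 5 4 8]
After op 3 (out_shuffle): [3 7 2 5 6 4 1 8 0]
After op 4 (out_shuffle): [3 4 7 1 2 8 5 0 6]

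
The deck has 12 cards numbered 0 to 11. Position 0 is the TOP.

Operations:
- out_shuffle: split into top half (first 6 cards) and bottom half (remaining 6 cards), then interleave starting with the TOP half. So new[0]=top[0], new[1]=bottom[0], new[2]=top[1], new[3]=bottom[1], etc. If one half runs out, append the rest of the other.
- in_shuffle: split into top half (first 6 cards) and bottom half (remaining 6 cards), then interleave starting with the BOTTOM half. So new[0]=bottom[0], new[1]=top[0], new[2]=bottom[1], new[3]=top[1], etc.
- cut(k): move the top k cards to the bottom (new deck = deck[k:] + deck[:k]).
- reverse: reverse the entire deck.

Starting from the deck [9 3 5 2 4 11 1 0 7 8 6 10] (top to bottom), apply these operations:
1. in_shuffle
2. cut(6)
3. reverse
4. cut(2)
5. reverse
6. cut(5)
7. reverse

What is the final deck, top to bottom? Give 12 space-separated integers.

Answer: 6 2 8 5 7 3 0 9 1 11 10 4

Derivation:
After op 1 (in_shuffle): [1 9 0 3 7 5 8 2 6 4 10 11]
After op 2 (cut(6)): [8 2 6 4 10 11 1 9 0 3 7 5]
After op 3 (reverse): [5 7 3 0 9 1 11 10 4 6 2 8]
After op 4 (cut(2)): [3 0 9 1 11 10 4 6 2 8 5 7]
After op 5 (reverse): [7 5 8 2 6 4 10 11 1 9 0 3]
After op 6 (cut(5)): [4 10 11 1 9 0 3 7 5 8 2 6]
After op 7 (reverse): [6 2 8 5 7 3 0 9 1 11 10 4]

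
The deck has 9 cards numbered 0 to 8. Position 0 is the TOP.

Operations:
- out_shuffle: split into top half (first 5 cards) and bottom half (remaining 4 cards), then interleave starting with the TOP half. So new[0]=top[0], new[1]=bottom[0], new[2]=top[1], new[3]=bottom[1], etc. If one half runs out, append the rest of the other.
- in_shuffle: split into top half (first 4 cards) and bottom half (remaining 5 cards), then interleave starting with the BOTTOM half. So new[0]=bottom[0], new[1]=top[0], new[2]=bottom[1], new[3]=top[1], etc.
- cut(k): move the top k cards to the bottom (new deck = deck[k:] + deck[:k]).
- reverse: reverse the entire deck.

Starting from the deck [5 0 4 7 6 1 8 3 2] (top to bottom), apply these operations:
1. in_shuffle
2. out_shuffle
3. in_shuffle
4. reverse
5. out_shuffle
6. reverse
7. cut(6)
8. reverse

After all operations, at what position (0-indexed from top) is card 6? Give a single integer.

After op 1 (in_shuffle): [6 5 1 0 8 4 3 7 2]
After op 2 (out_shuffle): [6 4 5 3 1 7 0 2 8]
After op 3 (in_shuffle): [1 6 7 4 0 5 2 3 8]
After op 4 (reverse): [8 3 2 5 0 4 7 6 1]
After op 5 (out_shuffle): [8 4 3 7 2 6 5 1 0]
After op 6 (reverse): [0 1 5 6 2 7 3 4 8]
After op 7 (cut(6)): [3 4 8 0 1 5 6 2 7]
After op 8 (reverse): [7 2 6 5 1 0 8 4 3]
Card 6 is at position 2.

Answer: 2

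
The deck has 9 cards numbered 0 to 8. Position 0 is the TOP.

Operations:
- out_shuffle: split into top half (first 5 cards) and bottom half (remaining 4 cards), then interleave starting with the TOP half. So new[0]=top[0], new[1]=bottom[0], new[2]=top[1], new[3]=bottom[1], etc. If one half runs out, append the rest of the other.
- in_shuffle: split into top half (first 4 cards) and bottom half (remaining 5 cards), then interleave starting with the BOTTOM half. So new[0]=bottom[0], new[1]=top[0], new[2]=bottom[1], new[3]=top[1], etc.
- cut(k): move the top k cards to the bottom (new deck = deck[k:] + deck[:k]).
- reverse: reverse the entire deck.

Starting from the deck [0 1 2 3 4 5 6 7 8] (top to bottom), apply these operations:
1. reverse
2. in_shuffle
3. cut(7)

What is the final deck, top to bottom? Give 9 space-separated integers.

After op 1 (reverse): [8 7 6 5 4 3 2 1 0]
After op 2 (in_shuffle): [4 8 3 7 2 6 1 5 0]
After op 3 (cut(7)): [5 0 4 8 3 7 2 6 1]

Answer: 5 0 4 8 3 7 2 6 1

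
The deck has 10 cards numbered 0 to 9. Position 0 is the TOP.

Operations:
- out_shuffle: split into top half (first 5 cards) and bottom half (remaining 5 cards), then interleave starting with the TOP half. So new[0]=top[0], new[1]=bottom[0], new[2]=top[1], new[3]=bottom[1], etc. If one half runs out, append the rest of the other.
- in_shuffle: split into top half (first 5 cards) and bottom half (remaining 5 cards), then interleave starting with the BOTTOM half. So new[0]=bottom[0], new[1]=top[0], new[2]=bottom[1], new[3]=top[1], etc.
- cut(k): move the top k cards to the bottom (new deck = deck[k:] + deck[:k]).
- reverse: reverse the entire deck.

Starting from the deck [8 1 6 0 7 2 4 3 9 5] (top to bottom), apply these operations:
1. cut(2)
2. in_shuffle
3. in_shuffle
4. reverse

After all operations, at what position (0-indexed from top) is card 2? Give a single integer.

Answer: 5

Derivation:
After op 1 (cut(2)): [6 0 7 2 4 3 9 5 8 1]
After op 2 (in_shuffle): [3 6 9 0 5 7 8 2 1 4]
After op 3 (in_shuffle): [7 3 8 6 2 9 1 0 4 5]
After op 4 (reverse): [5 4 0 1 9 2 6 8 3 7]
Card 2 is at position 5.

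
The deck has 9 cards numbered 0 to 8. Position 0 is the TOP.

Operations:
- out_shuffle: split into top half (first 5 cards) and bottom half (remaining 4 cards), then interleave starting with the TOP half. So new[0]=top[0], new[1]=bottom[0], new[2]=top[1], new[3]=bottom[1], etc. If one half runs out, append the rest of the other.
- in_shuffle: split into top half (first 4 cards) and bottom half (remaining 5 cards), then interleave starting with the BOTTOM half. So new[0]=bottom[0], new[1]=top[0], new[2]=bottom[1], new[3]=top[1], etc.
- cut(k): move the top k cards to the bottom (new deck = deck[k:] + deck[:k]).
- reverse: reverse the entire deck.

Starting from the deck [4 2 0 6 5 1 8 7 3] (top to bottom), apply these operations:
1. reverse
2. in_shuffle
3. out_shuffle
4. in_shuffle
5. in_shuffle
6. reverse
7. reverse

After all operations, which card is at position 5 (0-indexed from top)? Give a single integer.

After op 1 (reverse): [3 7 8 1 5 6 0 2 4]
After op 2 (in_shuffle): [5 3 6 7 0 8 2 1 4]
After op 3 (out_shuffle): [5 8 3 2 6 1 7 4 0]
After op 4 (in_shuffle): [6 5 1 8 7 3 4 2 0]
After op 5 (in_shuffle): [7 6 3 5 4 1 2 8 0]
After op 6 (reverse): [0 8 2 1 4 5 3 6 7]
After op 7 (reverse): [7 6 3 5 4 1 2 8 0]
Position 5: card 1.

Answer: 1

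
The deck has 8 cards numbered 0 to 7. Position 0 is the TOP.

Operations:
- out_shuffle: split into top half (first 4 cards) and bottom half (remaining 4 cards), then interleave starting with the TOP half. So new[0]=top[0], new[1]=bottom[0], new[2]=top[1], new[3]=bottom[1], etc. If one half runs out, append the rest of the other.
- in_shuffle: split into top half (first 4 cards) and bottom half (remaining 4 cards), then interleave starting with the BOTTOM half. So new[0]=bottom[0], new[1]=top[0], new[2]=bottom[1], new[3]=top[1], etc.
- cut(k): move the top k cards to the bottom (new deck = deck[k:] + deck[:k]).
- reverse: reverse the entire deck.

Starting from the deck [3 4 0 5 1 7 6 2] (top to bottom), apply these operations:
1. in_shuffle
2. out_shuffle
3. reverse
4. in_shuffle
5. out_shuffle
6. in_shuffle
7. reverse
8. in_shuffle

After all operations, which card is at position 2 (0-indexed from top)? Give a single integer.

After op 1 (in_shuffle): [1 3 7 4 6 0 2 5]
After op 2 (out_shuffle): [1 6 3 0 7 2 4 5]
After op 3 (reverse): [5 4 2 7 0 3 6 1]
After op 4 (in_shuffle): [0 5 3 4 6 2 1 7]
After op 5 (out_shuffle): [0 6 5 2 3 1 4 7]
After op 6 (in_shuffle): [3 0 1 6 4 5 7 2]
After op 7 (reverse): [2 7 5 4 6 1 0 3]
After op 8 (in_shuffle): [6 2 1 7 0 5 3 4]
Position 2: card 1.

Answer: 1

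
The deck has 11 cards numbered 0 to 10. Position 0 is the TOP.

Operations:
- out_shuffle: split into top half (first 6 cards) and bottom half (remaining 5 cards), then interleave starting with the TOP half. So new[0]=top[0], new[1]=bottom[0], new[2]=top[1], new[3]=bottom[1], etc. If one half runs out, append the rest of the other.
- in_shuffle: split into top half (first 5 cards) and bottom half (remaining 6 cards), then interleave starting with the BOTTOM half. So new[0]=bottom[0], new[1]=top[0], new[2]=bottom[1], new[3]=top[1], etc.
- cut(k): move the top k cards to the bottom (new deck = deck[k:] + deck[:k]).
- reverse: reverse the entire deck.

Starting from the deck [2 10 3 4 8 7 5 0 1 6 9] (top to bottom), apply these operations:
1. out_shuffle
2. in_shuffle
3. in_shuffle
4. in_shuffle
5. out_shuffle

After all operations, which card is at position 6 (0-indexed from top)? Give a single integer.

Answer: 1

Derivation:
After op 1 (out_shuffle): [2 5 10 0 3 1 4 6 8 9 7]
After op 2 (in_shuffle): [1 2 4 5 6 10 8 0 9 3 7]
After op 3 (in_shuffle): [10 1 8 2 0 4 9 5 3 6 7]
After op 4 (in_shuffle): [4 10 9 1 5 8 3 2 6 0 7]
After op 5 (out_shuffle): [4 3 10 2 9 6 1 0 5 7 8]
Position 6: card 1.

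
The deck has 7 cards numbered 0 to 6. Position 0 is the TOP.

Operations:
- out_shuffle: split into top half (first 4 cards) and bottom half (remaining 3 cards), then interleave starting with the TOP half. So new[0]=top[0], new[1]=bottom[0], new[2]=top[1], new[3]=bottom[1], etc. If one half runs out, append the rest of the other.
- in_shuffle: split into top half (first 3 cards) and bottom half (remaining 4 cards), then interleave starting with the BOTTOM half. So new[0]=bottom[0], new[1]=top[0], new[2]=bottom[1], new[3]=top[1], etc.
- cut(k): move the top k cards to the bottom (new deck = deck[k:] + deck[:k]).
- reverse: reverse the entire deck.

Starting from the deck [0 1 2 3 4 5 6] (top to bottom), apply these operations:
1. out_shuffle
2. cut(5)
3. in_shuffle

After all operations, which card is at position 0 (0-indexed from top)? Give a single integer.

Answer: 4

Derivation:
After op 1 (out_shuffle): [0 4 1 5 2 6 3]
After op 2 (cut(5)): [6 3 0 4 1 5 2]
After op 3 (in_shuffle): [4 6 1 3 5 0 2]
Position 0: card 4.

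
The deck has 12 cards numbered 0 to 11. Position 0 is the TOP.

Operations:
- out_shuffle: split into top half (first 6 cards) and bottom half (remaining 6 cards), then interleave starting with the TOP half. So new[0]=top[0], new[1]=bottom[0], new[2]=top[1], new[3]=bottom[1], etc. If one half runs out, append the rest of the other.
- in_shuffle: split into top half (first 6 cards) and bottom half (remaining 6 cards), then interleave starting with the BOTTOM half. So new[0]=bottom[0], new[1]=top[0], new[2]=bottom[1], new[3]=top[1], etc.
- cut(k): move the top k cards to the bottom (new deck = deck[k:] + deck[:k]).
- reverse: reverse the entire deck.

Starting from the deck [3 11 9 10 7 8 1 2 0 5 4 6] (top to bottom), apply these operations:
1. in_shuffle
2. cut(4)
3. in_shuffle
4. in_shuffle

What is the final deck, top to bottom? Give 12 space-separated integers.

Answer: 3 6 10 0 2 8 4 9 11 1 7 5

Derivation:
After op 1 (in_shuffle): [1 3 2 11 0 9 5 10 4 7 6 8]
After op 2 (cut(4)): [0 9 5 10 4 7 6 8 1 3 2 11]
After op 3 (in_shuffle): [6 0 8 9 1 5 3 10 2 4 11 7]
After op 4 (in_shuffle): [3 6 10 0 2 8 4 9 11 1 7 5]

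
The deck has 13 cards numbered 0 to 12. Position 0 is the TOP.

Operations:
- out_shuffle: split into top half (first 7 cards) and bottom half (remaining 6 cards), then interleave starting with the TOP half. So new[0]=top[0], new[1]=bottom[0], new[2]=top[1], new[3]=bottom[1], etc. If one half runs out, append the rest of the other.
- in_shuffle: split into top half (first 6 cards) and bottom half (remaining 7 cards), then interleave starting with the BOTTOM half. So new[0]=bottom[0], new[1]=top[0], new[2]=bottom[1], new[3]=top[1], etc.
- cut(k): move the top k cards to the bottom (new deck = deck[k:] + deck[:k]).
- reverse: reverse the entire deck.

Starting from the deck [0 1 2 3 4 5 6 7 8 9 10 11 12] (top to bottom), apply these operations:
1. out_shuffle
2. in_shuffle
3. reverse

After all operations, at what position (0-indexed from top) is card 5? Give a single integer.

Answer: 4

Derivation:
After op 1 (out_shuffle): [0 7 1 8 2 9 3 10 4 11 5 12 6]
After op 2 (in_shuffle): [3 0 10 7 4 1 11 8 5 2 12 9 6]
After op 3 (reverse): [6 9 12 2 5 8 11 1 4 7 10 0 3]
Card 5 is at position 4.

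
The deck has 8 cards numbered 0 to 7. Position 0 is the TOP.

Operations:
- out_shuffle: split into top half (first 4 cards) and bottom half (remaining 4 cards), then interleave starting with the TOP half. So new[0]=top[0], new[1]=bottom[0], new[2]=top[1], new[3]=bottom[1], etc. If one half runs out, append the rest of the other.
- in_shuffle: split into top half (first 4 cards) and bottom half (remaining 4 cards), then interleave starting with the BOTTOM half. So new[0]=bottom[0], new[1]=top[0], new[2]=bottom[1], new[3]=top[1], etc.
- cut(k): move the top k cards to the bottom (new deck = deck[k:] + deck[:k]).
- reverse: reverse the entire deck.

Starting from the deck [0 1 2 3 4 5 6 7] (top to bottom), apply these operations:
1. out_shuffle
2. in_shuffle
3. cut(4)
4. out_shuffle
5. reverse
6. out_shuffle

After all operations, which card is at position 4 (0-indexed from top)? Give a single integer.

Answer: 6

Derivation:
After op 1 (out_shuffle): [0 4 1 5 2 6 3 7]
After op 2 (in_shuffle): [2 0 6 4 3 1 7 5]
After op 3 (cut(4)): [3 1 7 5 2 0 6 4]
After op 4 (out_shuffle): [3 2 1 0 7 6 5 4]
After op 5 (reverse): [4 5 6 7 0 1 2 3]
After op 6 (out_shuffle): [4 0 5 1 6 2 7 3]
Position 4: card 6.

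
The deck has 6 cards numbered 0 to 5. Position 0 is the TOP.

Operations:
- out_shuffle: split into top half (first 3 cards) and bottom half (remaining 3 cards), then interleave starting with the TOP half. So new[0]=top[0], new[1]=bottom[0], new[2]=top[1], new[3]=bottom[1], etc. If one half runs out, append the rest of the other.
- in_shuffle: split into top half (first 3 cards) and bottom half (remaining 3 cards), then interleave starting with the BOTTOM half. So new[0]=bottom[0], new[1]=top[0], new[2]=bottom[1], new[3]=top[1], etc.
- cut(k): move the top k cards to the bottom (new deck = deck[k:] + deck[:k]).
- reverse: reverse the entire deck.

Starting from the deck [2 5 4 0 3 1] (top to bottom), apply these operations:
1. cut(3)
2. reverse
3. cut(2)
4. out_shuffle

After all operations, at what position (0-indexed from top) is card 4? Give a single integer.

Answer: 3

Derivation:
After op 1 (cut(3)): [0 3 1 2 5 4]
After op 2 (reverse): [4 5 2 1 3 0]
After op 3 (cut(2)): [2 1 3 0 4 5]
After op 4 (out_shuffle): [2 0 1 4 3 5]
Card 4 is at position 3.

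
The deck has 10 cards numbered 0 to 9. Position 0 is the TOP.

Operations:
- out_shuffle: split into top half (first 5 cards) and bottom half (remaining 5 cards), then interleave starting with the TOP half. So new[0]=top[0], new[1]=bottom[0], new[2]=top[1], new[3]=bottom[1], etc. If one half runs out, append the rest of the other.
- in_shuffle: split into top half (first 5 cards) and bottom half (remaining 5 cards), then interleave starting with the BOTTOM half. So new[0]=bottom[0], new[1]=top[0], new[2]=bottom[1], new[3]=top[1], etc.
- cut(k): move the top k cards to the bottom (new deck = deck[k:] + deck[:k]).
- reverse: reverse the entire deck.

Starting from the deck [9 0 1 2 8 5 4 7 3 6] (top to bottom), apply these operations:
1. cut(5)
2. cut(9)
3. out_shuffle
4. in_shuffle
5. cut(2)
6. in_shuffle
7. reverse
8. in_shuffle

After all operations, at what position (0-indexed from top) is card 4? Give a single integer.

Answer: 0

Derivation:
After op 1 (cut(5)): [5 4 7 3 6 9 0 1 2 8]
After op 2 (cut(9)): [8 5 4 7 3 6 9 0 1 2]
After op 3 (out_shuffle): [8 6 5 9 4 0 7 1 3 2]
After op 4 (in_shuffle): [0 8 7 6 1 5 3 9 2 4]
After op 5 (cut(2)): [7 6 1 5 3 9 2 4 0 8]
After op 6 (in_shuffle): [9 7 2 6 4 1 0 5 8 3]
After op 7 (reverse): [3 8 5 0 1 4 6 2 7 9]
After op 8 (in_shuffle): [4 3 6 8 2 5 7 0 9 1]
Card 4 is at position 0.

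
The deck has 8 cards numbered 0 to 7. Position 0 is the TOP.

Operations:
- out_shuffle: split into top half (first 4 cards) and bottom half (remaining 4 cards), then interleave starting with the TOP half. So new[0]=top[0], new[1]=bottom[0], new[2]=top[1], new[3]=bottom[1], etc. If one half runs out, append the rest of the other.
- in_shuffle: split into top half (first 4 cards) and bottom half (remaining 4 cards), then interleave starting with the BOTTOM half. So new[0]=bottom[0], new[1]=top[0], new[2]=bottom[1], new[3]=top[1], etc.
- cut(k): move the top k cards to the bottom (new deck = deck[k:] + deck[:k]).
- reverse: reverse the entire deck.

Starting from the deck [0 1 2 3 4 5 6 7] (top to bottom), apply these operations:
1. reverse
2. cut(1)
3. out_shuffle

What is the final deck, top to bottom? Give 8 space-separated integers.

Answer: 6 2 5 1 4 0 3 7

Derivation:
After op 1 (reverse): [7 6 5 4 3 2 1 0]
After op 2 (cut(1)): [6 5 4 3 2 1 0 7]
After op 3 (out_shuffle): [6 2 5 1 4 0 3 7]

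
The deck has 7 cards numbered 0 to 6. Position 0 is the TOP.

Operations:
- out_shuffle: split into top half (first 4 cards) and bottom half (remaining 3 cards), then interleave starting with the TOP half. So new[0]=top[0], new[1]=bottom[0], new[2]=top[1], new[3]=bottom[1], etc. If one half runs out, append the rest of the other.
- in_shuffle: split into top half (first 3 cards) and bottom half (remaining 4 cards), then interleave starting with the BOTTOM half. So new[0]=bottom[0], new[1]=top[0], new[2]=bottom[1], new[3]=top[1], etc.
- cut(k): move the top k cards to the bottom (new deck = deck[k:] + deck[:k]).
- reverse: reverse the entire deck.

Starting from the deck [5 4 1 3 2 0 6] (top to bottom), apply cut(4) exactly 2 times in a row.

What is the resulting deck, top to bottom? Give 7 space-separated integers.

After op 1 (cut(4)): [2 0 6 5 4 1 3]
After op 2 (cut(4)): [4 1 3 2 0 6 5]

Answer: 4 1 3 2 0 6 5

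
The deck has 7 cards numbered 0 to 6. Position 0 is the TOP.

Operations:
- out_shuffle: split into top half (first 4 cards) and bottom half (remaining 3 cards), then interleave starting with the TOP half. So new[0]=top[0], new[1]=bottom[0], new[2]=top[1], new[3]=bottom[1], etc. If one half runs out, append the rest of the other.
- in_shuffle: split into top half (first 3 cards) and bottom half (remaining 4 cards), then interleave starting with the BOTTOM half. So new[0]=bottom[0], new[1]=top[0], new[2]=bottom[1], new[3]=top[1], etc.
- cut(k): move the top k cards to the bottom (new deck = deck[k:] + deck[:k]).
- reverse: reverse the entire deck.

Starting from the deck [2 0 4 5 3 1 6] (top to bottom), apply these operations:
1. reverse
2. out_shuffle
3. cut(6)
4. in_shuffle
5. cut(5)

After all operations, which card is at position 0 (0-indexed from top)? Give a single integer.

After op 1 (reverse): [6 1 3 5 4 0 2]
After op 2 (out_shuffle): [6 4 1 0 3 2 5]
After op 3 (cut(6)): [5 6 4 1 0 3 2]
After op 4 (in_shuffle): [1 5 0 6 3 4 2]
After op 5 (cut(5)): [4 2 1 5 0 6 3]
Position 0: card 4.

Answer: 4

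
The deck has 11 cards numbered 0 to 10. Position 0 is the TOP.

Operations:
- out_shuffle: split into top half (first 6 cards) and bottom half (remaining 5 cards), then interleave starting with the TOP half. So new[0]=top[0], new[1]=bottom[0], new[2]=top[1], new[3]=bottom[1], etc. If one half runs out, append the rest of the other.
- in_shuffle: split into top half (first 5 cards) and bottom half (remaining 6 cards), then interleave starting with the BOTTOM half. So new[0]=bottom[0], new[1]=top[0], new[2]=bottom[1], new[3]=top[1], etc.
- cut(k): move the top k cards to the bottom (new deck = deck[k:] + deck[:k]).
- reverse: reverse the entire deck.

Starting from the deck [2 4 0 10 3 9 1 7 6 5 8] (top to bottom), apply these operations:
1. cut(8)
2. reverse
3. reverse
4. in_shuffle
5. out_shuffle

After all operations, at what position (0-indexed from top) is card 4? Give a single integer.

After op 1 (cut(8)): [6 5 8 2 4 0 10 3 9 1 7]
After op 2 (reverse): [7 1 9 3 10 0 4 2 8 5 6]
After op 3 (reverse): [6 5 8 2 4 0 10 3 9 1 7]
After op 4 (in_shuffle): [0 6 10 5 3 8 9 2 1 4 7]
After op 5 (out_shuffle): [0 9 6 2 10 1 5 4 3 7 8]
Card 4 is at position 7.

Answer: 7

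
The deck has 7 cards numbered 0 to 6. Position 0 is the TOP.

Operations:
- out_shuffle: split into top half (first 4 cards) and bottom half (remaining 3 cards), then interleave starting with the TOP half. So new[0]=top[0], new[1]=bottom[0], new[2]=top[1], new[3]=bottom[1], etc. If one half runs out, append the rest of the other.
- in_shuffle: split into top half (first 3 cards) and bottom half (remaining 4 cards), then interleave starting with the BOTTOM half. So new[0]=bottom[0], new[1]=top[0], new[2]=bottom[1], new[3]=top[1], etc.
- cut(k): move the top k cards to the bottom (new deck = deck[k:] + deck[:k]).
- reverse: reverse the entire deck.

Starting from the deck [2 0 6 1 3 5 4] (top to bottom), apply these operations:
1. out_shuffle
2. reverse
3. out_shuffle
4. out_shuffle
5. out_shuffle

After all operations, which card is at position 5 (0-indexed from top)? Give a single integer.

Answer: 3

Derivation:
After op 1 (out_shuffle): [2 3 0 5 6 4 1]
After op 2 (reverse): [1 4 6 5 0 3 2]
After op 3 (out_shuffle): [1 0 4 3 6 2 5]
After op 4 (out_shuffle): [1 6 0 2 4 5 3]
After op 5 (out_shuffle): [1 4 6 5 0 3 2]
Position 5: card 3.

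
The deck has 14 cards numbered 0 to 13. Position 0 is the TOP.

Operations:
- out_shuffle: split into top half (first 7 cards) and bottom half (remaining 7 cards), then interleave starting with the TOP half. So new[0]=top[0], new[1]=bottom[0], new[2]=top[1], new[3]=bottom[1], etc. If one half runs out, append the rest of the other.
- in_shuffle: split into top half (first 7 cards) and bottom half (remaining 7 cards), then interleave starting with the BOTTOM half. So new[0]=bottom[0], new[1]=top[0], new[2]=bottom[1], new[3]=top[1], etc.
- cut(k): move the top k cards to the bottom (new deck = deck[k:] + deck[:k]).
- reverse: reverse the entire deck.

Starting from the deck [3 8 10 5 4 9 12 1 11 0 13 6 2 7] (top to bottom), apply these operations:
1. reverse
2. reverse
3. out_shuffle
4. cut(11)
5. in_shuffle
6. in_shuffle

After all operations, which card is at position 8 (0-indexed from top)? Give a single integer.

After op 1 (reverse): [7 2 6 13 0 11 1 12 9 4 5 10 8 3]
After op 2 (reverse): [3 8 10 5 4 9 12 1 11 0 13 6 2 7]
After op 3 (out_shuffle): [3 1 8 11 10 0 5 13 4 6 9 2 12 7]
After op 4 (cut(11)): [2 12 7 3 1 8 11 10 0 5 13 4 6 9]
After op 5 (in_shuffle): [10 2 0 12 5 7 13 3 4 1 6 8 9 11]
After op 6 (in_shuffle): [3 10 4 2 1 0 6 12 8 5 9 7 11 13]
Position 8: card 8.

Answer: 8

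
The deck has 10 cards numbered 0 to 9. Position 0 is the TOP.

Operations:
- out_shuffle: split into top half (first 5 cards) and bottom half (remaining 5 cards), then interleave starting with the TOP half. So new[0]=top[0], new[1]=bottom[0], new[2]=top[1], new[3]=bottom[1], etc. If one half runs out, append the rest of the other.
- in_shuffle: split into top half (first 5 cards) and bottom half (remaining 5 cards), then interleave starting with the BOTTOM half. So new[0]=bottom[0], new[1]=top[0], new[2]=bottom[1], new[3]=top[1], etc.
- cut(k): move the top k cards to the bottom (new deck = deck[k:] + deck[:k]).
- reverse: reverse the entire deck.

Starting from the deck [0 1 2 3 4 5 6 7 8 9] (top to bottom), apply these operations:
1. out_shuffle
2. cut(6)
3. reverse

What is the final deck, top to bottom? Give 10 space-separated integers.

After op 1 (out_shuffle): [0 5 1 6 2 7 3 8 4 9]
After op 2 (cut(6)): [3 8 4 9 0 5 1 6 2 7]
After op 3 (reverse): [7 2 6 1 5 0 9 4 8 3]

Answer: 7 2 6 1 5 0 9 4 8 3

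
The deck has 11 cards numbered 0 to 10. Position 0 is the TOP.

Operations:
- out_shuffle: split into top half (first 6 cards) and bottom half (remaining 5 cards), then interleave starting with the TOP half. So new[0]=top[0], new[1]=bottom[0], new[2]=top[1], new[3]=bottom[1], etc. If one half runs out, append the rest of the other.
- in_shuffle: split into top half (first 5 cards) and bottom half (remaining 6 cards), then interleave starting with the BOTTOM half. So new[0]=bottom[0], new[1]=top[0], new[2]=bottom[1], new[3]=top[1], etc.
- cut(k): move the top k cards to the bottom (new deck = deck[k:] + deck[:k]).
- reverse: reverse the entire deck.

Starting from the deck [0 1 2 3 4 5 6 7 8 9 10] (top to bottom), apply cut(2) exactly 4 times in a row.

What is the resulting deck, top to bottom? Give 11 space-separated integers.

After op 1 (cut(2)): [2 3 4 5 6 7 8 9 10 0 1]
After op 2 (cut(2)): [4 5 6 7 8 9 10 0 1 2 3]
After op 3 (cut(2)): [6 7 8 9 10 0 1 2 3 4 5]
After op 4 (cut(2)): [8 9 10 0 1 2 3 4 5 6 7]

Answer: 8 9 10 0 1 2 3 4 5 6 7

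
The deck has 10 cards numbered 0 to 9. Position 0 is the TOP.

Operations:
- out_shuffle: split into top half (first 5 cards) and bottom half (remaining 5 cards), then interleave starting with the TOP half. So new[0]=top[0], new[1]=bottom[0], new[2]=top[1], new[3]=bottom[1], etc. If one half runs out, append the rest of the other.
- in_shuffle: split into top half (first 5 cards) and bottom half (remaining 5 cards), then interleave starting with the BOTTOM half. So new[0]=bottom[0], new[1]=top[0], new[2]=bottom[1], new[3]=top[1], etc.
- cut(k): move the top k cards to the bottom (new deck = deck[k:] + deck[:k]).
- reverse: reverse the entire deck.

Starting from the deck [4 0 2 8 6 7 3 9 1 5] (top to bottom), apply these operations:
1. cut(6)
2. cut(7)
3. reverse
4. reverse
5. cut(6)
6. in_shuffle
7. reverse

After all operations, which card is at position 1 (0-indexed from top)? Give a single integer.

Answer: 1

Derivation:
After op 1 (cut(6)): [3 9 1 5 4 0 2 8 6 7]
After op 2 (cut(7)): [8 6 7 3 9 1 5 4 0 2]
After op 3 (reverse): [2 0 4 5 1 9 3 7 6 8]
After op 4 (reverse): [8 6 7 3 9 1 5 4 0 2]
After op 5 (cut(6)): [5 4 0 2 8 6 7 3 9 1]
After op 6 (in_shuffle): [6 5 7 4 3 0 9 2 1 8]
After op 7 (reverse): [8 1 2 9 0 3 4 7 5 6]
Position 1: card 1.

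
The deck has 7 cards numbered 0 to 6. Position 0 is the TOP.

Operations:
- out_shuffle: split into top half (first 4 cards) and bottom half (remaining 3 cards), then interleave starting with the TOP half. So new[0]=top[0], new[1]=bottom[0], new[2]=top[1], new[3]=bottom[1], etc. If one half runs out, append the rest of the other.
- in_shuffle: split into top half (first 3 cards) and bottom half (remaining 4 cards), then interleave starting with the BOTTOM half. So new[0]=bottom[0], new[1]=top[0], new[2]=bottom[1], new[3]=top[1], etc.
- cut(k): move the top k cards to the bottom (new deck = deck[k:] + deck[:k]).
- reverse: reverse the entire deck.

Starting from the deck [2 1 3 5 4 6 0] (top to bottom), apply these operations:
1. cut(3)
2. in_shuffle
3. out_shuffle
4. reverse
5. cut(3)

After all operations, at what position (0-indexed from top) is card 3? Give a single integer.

After op 1 (cut(3)): [5 4 6 0 2 1 3]
After op 2 (in_shuffle): [0 5 2 4 1 6 3]
After op 3 (out_shuffle): [0 1 5 6 2 3 4]
After op 4 (reverse): [4 3 2 6 5 1 0]
After op 5 (cut(3)): [6 5 1 0 4 3 2]
Card 3 is at position 5.

Answer: 5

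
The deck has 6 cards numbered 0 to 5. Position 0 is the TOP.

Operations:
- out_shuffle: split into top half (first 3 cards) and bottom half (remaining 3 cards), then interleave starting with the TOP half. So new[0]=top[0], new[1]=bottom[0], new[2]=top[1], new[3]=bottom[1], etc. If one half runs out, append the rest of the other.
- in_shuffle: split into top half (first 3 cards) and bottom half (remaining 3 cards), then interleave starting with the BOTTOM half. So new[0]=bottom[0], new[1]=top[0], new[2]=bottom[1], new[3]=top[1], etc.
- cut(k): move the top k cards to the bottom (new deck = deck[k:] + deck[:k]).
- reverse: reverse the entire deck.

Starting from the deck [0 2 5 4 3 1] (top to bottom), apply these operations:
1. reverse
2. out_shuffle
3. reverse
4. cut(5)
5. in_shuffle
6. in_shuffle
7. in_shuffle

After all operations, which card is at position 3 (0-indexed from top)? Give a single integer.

Answer: 2

Derivation:
After op 1 (reverse): [1 3 4 5 2 0]
After op 2 (out_shuffle): [1 5 3 2 4 0]
After op 3 (reverse): [0 4 2 3 5 1]
After op 4 (cut(5)): [1 0 4 2 3 5]
After op 5 (in_shuffle): [2 1 3 0 5 4]
After op 6 (in_shuffle): [0 2 5 1 4 3]
After op 7 (in_shuffle): [1 0 4 2 3 5]
Position 3: card 2.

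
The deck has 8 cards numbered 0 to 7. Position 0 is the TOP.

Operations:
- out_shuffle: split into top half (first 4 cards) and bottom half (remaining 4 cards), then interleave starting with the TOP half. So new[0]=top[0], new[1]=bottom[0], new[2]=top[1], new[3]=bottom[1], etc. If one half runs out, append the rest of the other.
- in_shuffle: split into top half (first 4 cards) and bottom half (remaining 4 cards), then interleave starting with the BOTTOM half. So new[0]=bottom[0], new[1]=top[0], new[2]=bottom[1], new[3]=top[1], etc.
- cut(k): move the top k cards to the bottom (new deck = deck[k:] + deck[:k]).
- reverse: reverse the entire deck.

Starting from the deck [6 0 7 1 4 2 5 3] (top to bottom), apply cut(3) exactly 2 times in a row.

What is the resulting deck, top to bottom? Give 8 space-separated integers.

Answer: 5 3 6 0 7 1 4 2

Derivation:
After op 1 (cut(3)): [1 4 2 5 3 6 0 7]
After op 2 (cut(3)): [5 3 6 0 7 1 4 2]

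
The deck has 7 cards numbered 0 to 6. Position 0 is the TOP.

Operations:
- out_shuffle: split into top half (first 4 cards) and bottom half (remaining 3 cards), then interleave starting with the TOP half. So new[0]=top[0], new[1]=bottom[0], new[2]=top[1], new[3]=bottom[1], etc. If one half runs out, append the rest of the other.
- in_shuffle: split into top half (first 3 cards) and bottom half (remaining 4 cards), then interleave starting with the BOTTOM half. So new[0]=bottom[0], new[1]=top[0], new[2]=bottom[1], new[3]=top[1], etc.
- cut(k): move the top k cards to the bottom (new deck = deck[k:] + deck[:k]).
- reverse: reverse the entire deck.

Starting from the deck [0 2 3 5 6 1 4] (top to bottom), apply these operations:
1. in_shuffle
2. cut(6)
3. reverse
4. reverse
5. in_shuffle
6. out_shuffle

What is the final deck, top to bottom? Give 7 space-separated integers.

After op 1 (in_shuffle): [5 0 6 2 1 3 4]
After op 2 (cut(6)): [4 5 0 6 2 1 3]
After op 3 (reverse): [3 1 2 6 0 5 4]
After op 4 (reverse): [4 5 0 6 2 1 3]
After op 5 (in_shuffle): [6 4 2 5 1 0 3]
After op 6 (out_shuffle): [6 1 4 0 2 3 5]

Answer: 6 1 4 0 2 3 5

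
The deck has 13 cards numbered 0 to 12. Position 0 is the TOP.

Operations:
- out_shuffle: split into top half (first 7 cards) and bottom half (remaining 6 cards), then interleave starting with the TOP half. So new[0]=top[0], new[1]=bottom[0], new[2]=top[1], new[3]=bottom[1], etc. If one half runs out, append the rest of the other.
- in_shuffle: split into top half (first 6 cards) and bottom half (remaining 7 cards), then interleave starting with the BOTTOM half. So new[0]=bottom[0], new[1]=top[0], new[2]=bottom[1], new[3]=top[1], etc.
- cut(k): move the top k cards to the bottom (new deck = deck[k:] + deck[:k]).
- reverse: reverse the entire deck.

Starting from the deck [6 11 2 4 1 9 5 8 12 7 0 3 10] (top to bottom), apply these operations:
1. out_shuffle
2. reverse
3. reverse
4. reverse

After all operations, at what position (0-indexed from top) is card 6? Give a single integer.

Answer: 12

Derivation:
After op 1 (out_shuffle): [6 8 11 12 2 7 4 0 1 3 9 10 5]
After op 2 (reverse): [5 10 9 3 1 0 4 7 2 12 11 8 6]
After op 3 (reverse): [6 8 11 12 2 7 4 0 1 3 9 10 5]
After op 4 (reverse): [5 10 9 3 1 0 4 7 2 12 11 8 6]
Card 6 is at position 12.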